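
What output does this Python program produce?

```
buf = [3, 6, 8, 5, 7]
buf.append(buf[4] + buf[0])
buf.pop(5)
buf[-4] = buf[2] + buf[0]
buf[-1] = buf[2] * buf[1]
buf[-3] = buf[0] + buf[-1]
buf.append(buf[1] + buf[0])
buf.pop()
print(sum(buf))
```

append buf[4]+buf[0] = 7+3 = 10 → [3, 6, 8, 5, 7, 10]
pop(5) removes 10 → [3, 6, 8, 5, 7]
buf[-4] = buf[2]+buf[0] = 8+3 = 11 → [3, 11, 8, 5, 7]
buf[-1] = buf[2]*buf[1] = 8*11 = 88 → [3, 11, 8, 5, 88]
buf[-3] = buf[0]+buf[-1] = 3+88 = 91 → [3, 11, 91, 5, 88]
append buf[1]+buf[0] = 11+3 = 14 → [3, 11, 91, 5, 88, 14]
pop() removes 14 → [3, 11, 91, 5, 88]
sum = 198

198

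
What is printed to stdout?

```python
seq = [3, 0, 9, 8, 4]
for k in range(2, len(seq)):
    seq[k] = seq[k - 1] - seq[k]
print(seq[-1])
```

k=2: seq[2] = 0-9 = -9 → [3, 0, -9, 8, 4]
k=3: seq[3] = (-9)-8 = -17 → [3, 0, -9, -17, 4]
k=4: seq[4] = (-17)-4 = -21 → [3, 0, -9, -17, -21]

-21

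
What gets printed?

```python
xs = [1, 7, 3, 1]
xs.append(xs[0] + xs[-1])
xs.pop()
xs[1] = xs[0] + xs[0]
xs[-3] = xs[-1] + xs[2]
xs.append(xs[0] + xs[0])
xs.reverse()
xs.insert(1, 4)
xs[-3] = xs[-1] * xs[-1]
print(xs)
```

[2, 4, 1, 1, 4, 1]

append xs[0]+xs[-1] = 1+1 = 2 → [1, 7, 3, 1, 2]
pop() removes 2 → [1, 7, 3, 1]
xs[1] = xs[0]+xs[0] = 1+1 = 2 → [1, 2, 3, 1]
xs[-3] = xs[-1]+xs[2] = 1+3 = 4 → [1, 4, 3, 1]
append xs[0]+xs[0] = 1+1 = 2 → [1, 4, 3, 1, 2]
reverse → [2, 1, 3, 4, 1]
insert 4 at 1 → [2, 4, 1, 3, 4, 1]
xs[-3] = xs[-1]*xs[-1] = 1*1 = 1 → [2, 4, 1, 1, 4, 1]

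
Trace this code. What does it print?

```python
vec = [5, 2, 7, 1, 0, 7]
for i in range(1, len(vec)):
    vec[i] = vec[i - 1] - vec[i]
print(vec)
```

[5, 3, -4, -5, -5, -12]

i=1: vec[1] = 5-2 = 3 → [5, 3, 7, 1, 0, 7]
i=2: vec[2] = 3-7 = -4 → [5, 3, -4, 1, 0, 7]
i=3: vec[3] = (-4)-1 = -5 → [5, 3, -4, -5, 0, 7]
i=4: vec[4] = (-5)-0 = -5 → [5, 3, -4, -5, -5, 7]
i=5: vec[5] = (-5)-7 = -12 → [5, 3, -4, -5, -5, -12]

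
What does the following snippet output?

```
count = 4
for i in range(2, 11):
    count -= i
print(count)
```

-50

i=2: count = 4-2 = 2
i=3: count = 2-3 = -1
i=4: count = (-1)-4 = -5
i=5: count = (-5)-5 = -10
i=6: count = (-10)-6 = -16
i=7: count = (-16)-7 = -23
i=8: count = (-23)-8 = -31
i=9: count = (-31)-9 = -40
i=10: count = (-40)-10 = -50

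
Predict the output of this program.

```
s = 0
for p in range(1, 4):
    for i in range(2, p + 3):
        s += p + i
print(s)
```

48

p=1,i=2: s = 0+3 = 3
p=1,i=3: s = 3+4 = 7
p=2,i=2: s = 7+4 = 11
p=2,i=3: s = 11+5 = 16
p=2,i=4: s = 16+6 = 22
p=3,i=2: s = 22+5 = 27
p=3,i=3: s = 27+6 = 33
p=3,i=4: s = 33+7 = 40
p=3,i=5: s = 40+8 = 48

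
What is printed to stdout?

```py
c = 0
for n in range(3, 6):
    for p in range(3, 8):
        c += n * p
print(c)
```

300

n=3,p=3: c = 0+9 = 9
n=3,p=4: c = 9+12 = 21
n=3,p=5: c = 21+15 = 36
n=3,p=6: c = 36+18 = 54
n=3,p=7: c = 54+21 = 75
n=4,p=3: c = 75+12 = 87
n=4,p=4: c = 87+16 = 103
n=4,p=5: c = 103+20 = 123
n=4,p=6: c = 123+24 = 147
n=4,p=7: c = 147+28 = 175
n=5,p=3: c = 175+15 = 190
n=5,p=4: c = 190+20 = 210
n=5,p=5: c = 210+25 = 235
n=5,p=6: c = 235+30 = 265
n=5,p=7: c = 265+35 = 300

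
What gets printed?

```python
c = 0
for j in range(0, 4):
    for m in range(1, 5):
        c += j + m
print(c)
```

j=0,m=1: c = 0+1 = 1
j=0,m=2: c = 1+2 = 3
j=0,m=3: c = 3+3 = 6
j=0,m=4: c = 6+4 = 10
j=1,m=1: c = 10+2 = 12
j=1,m=2: c = 12+3 = 15
j=1,m=3: c = 15+4 = 19
j=1,m=4: c = 19+5 = 24
j=2,m=1: c = 24+3 = 27
j=2,m=2: c = 27+4 = 31
j=2,m=3: c = 31+5 = 36
j=2,m=4: c = 36+6 = 42
j=3,m=1: c = 42+4 = 46
j=3,m=2: c = 46+5 = 51
j=3,m=3: c = 51+6 = 57
j=3,m=4: c = 57+7 = 64

64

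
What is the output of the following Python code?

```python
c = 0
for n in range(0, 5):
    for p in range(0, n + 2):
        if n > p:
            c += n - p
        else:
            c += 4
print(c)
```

n=0,p=0: not 0>0, c = 0+4 = 4
n=0,p=1: not 0>1, c = 4+4 = 8
n=1,p=0: 1>0, c = 8+1 = 9
n=1,p=1: not 1>1, c = 9+4 = 13
n=1,p=2: not 1>2, c = 13+4 = 17
n=2,p=0: 2>0, c = 17+2 = 19
n=2,p=1: 2>1, c = 19+1 = 20
n=2,p=2: not 2>2, c = 20+4 = 24
n=2,p=3: not 2>3, c = 24+4 = 28
n=3,p=0: 3>0, c = 28+3 = 31
n=3,p=1: 3>1, c = 31+2 = 33
n=3,p=2: 3>2, c = 33+1 = 34
n=3,p=3: not 3>3, c = 34+4 = 38
n=3,p=4: not 3>4, c = 38+4 = 42
n=4,p=0: 4>0, c = 42+4 = 46
n=4,p=1: 4>1, c = 46+3 = 49
n=4,p=2: 4>2, c = 49+2 = 51
n=4,p=3: 4>3, c = 51+1 = 52
n=4,p=4: not 4>4, c = 52+4 = 56
n=4,p=5: not 4>5, c = 56+4 = 60

60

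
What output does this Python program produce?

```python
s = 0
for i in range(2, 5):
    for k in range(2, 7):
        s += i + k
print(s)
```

i=2,k=2: s = 0+4 = 4
i=2,k=3: s = 4+5 = 9
i=2,k=4: s = 9+6 = 15
i=2,k=5: s = 15+7 = 22
i=2,k=6: s = 22+8 = 30
i=3,k=2: s = 30+5 = 35
i=3,k=3: s = 35+6 = 41
i=3,k=4: s = 41+7 = 48
i=3,k=5: s = 48+8 = 56
i=3,k=6: s = 56+9 = 65
i=4,k=2: s = 65+6 = 71
i=4,k=3: s = 71+7 = 78
i=4,k=4: s = 78+8 = 86
i=4,k=5: s = 86+9 = 95
i=4,k=6: s = 95+10 = 105

105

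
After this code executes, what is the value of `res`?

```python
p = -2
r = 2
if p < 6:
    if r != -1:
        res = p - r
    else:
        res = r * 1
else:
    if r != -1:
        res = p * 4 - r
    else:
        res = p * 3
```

-4

p=-2, r=2
p < 6 is True; r != -1 is True
→ res = p - r = -4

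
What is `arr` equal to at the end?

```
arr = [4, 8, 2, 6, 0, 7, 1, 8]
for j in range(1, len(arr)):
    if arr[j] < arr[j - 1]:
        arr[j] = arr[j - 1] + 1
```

[4, 8, 9, 10, 11, 12, 13, 14]

j=1: 8>=4, unchanged → [4, 8, 2, 6, 0, 7, 1, 8]
j=2: 2<8, arr[2] = 8+1 = 9 → [4, 8, 9, 6, 0, 7, 1, 8]
j=3: 6<9, arr[3] = 9+1 = 10 → [4, 8, 9, 10, 0, 7, 1, 8]
j=4: 0<10, arr[4] = 10+1 = 11 → [4, 8, 9, 10, 11, 7, 1, 8]
j=5: 7<11, arr[5] = 11+1 = 12 → [4, 8, 9, 10, 11, 12, 1, 8]
j=6: 1<12, arr[6] = 12+1 = 13 → [4, 8, 9, 10, 11, 12, 13, 8]
j=7: 8<13, arr[7] = 13+1 = 14 → [4, 8, 9, 10, 11, 12, 13, 14]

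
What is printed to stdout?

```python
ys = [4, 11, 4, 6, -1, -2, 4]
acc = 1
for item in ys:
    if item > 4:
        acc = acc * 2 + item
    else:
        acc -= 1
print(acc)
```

item=4: not >4, acc = 1-1 = 0
item=11: >4, acc = 0*2+11 = 11
item=4: not >4, acc = 11-1 = 10
item=6: >4, acc = 10*2+6 = 26
item=-1: not >4, acc = 26-1 = 25
item=-2: not >4, acc = 25-1 = 24
item=4: not >4, acc = 24-1 = 23

23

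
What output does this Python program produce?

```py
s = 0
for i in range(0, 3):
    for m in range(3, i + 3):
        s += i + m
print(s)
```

i=1,m=3: s = 0+4 = 4
i=2,m=3: s = 4+5 = 9
i=2,m=4: s = 9+6 = 15

15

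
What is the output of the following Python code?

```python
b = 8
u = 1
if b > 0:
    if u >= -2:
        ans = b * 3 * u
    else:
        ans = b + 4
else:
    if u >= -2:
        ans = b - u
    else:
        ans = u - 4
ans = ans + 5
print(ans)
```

b=8, u=1
b > 0 is True; u >= -2 is True
→ ans = b * 3 * u = 24
ans = 24+5 = 29

29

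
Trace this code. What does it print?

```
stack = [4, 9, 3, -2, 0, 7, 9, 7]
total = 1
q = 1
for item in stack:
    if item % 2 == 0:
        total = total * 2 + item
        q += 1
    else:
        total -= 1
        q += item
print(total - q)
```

item=4: even, total = 1*2+4 = 6; q=2
item=9: not even, total = 6-1 = 5; q=11
item=3: not even, total = 5-1 = 4; q=14
item=-2: even, total = 4*2+(-2) = 6; q=15
item=0: even, total = 6*2+0 = 12; q=16
item=7: not even, total = 12-1 = 11; q=23
item=9: not even, total = 11-1 = 10; q=32
item=7: not even, total = 10-1 = 9; q=39
total-q = 9-39 = -30

-30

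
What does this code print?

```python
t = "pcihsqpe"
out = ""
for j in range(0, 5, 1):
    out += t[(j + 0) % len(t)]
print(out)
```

pcihs

j=0: add t[0]='p' → 'p'
j=1: add t[1]='c' → 'pc'
j=2: add t[2]='i' → 'pci'
j=3: add t[3]='h' → 'pcih'
j=4: add t[4]='s' → 'pcihs'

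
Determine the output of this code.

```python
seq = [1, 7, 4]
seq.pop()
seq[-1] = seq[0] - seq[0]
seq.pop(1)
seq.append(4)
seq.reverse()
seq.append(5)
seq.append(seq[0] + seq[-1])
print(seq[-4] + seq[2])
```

pop() removes 4 → [1, 7]
seq[-1] = seq[0]-seq[0] = 1-1 = 0 → [1, 0]
pop(1) removes 0 → [1]
append 4 → [1, 4]
reverse → [4, 1]
append 5 → [4, 1, 5]
append seq[0]+seq[-1] = 4+5 = 9 → [4, 1, 5, 9]
seq[-4]+seq[2] = 4+5 = 9

9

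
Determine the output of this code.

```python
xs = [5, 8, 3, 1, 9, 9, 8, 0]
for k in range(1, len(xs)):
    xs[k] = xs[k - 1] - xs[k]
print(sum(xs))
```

k=1: xs[1] = 5-8 = -3 → [5, -3, 3, 1, 9, 9, 8, 0]
k=2: xs[2] = (-3)-3 = -6 → [5, -3, -6, 1, 9, 9, 8, 0]
k=3: xs[3] = (-6)-1 = -7 → [5, -3, -6, -7, 9, 9, 8, 0]
k=4: xs[4] = (-7)-9 = -16 → [5, -3, -6, -7, -16, 9, 8, 0]
k=5: xs[5] = (-16)-9 = -25 → [5, -3, -6, -7, -16, -25, 8, 0]
k=6: xs[6] = (-25)-8 = -33 → [5, -3, -6, -7, -16, -25, -33, 0]
k=7: xs[7] = (-33)-0 = -33 → [5, -3, -6, -7, -16, -25, -33, -33]
sum = -118

-118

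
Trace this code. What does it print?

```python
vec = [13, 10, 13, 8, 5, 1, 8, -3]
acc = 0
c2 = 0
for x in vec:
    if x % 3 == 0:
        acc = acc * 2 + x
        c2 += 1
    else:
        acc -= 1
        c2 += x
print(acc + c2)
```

x=13: not %3==0, acc = 0-1 = -1; c2=13
x=10: not %3==0, acc = (-1)-1 = -2; c2=23
x=13: not %3==0, acc = (-2)-1 = -3; c2=36
x=8: not %3==0, acc = (-3)-1 = -4; c2=44
x=5: not %3==0, acc = (-4)-1 = -5; c2=49
x=1: not %3==0, acc = (-5)-1 = -6; c2=50
x=8: not %3==0, acc = (-6)-1 = -7; c2=58
x=-3: %3==0, acc = (-7)*2+(-3) = -17; c2=59
acc+c2 = (-17)+59 = 42

42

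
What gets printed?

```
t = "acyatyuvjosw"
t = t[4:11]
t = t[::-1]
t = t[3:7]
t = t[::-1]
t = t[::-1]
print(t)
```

slice [4:11] → 'tyuvjos'
reverse → 'sojvuyt'
slice [3:7] → 'vuyt'
reverse → 'tyuv'
reverse → 'vuyt'

vuyt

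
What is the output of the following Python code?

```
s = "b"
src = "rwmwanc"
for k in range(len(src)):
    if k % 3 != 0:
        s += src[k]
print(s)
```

bwman

k=0: skip
k=1: add 'w' → 'bw'
k=2: add 'm' → 'bwm'
k=3: skip
k=4: add 'a' → 'bwma'
k=5: add 'n' → 'bwman'
k=6: skip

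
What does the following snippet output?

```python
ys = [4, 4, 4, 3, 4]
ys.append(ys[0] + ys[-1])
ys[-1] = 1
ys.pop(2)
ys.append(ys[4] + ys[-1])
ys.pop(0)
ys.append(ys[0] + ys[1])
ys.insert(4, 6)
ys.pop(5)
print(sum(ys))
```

25

append ys[0]+ys[-1] = 4+4 = 8 → [4, 4, 4, 3, 4, 8]
ys[-1] = 1 → [4, 4, 4, 3, 4, 1]
pop(2) removes 4 → [4, 4, 3, 4, 1]
append ys[4]+ys[-1] = 1+1 = 2 → [4, 4, 3, 4, 1, 2]
pop(0) removes 4 → [4, 3, 4, 1, 2]
append ys[0]+ys[1] = 4+3 = 7 → [4, 3, 4, 1, 2, 7]
insert 6 at 4 → [4, 3, 4, 1, 6, 2, 7]
pop(5) removes 2 → [4, 3, 4, 1, 6, 7]
sum = 25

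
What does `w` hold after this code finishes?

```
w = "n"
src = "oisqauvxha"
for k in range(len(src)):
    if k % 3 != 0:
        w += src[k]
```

'nisauxh'

k=0: skip
k=1: add 'i' → 'ni'
k=2: add 's' → 'nis'
k=3: skip
k=4: add 'a' → 'nisa'
k=5: add 'u' → 'nisau'
k=6: skip
k=7: add 'x' → 'nisaux'
k=8: add 'h' → 'nisauxh'
k=9: skip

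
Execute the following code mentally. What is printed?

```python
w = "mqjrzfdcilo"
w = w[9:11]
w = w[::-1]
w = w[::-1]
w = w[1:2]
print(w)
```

slice [9:11] → 'lo'
reverse → 'ol'
reverse → 'lo'
slice [1:2] → 'o'

o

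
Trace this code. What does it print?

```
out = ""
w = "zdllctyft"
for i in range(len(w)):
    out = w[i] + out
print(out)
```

i=0: prepend 'z' → 'z'
i=1: prepend 'd' → 'dz'
i=2: prepend 'l' → 'ldz'
i=3: prepend 'l' → 'lldz'
i=4: prepend 'c' → 'clldz'
i=5: prepend 't' → 'tclldz'
i=6: prepend 'y' → 'ytclldz'
i=7: prepend 'f' → 'fytclldz'
i=8: prepend 't' → 'tfytclldz'

tfytclldz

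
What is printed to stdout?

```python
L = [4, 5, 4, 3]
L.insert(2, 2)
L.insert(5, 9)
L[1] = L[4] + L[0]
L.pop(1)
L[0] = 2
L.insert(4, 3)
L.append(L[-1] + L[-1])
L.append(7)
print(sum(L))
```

insert 2 at 2 → [4, 5, 2, 4, 3]
insert 9 at 5 → [4, 5, 2, 4, 3, 9]
L[1] = L[4]+L[0] = 3+4 = 7 → [4, 7, 2, 4, 3, 9]
pop(1) removes 7 → [4, 2, 4, 3, 9]
L[0] = 2 → [2, 2, 4, 3, 9]
insert 3 at 4 → [2, 2, 4, 3, 3, 9]
append L[-1]+L[-1] = 9+9 = 18 → [2, 2, 4, 3, 3, 9, 18]
append 7 → [2, 2, 4, 3, 3, 9, 18, 7]
sum = 48

48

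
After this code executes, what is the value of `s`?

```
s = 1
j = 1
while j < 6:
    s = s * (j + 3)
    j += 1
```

j=1: s = 1*4 = 4
j=2: s = 4*5 = 20
j=3: s = 20*6 = 120
j=4: s = 120*7 = 840
j=5: s = 840*8 = 6720

6720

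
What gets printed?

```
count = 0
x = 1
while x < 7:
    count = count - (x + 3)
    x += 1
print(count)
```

-39

x=1: count = 0-4 = -4
x=2: count = (-4)-5 = -9
x=3: count = (-9)-6 = -15
x=4: count = (-15)-7 = -22
x=5: count = (-22)-8 = -30
x=6: count = (-30)-9 = -39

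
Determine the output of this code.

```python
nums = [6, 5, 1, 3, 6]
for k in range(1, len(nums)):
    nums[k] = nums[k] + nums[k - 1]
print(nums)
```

k=1: nums[1] = 5+6 = 11 → [6, 11, 1, 3, 6]
k=2: nums[2] = 1+11 = 12 → [6, 11, 12, 3, 6]
k=3: nums[3] = 3+12 = 15 → [6, 11, 12, 15, 6]
k=4: nums[4] = 6+15 = 21 → [6, 11, 12, 15, 21]

[6, 11, 12, 15, 21]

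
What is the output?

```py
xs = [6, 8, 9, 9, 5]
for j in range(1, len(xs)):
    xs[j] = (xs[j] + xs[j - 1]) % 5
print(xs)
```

j=1: xs[1] = (8+6)%5 = 4 → [6, 4, 9, 9, 5]
j=2: xs[2] = (9+4)%5 = 3 → [6, 4, 3, 9, 5]
j=3: xs[3] = (9+3)%5 = 2 → [6, 4, 3, 2, 5]
j=4: xs[4] = (5+2)%5 = 2 → [6, 4, 3, 2, 2]

[6, 4, 3, 2, 2]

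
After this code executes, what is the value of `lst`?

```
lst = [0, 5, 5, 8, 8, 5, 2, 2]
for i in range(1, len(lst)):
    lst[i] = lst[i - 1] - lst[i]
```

i=1: lst[1] = 0-5 = -5 → [0, -5, 5, 8, 8, 5, 2, 2]
i=2: lst[2] = (-5)-5 = -10 → [0, -5, -10, 8, 8, 5, 2, 2]
i=3: lst[3] = (-10)-8 = -18 → [0, -5, -10, -18, 8, 5, 2, 2]
i=4: lst[4] = (-18)-8 = -26 → [0, -5, -10, -18, -26, 5, 2, 2]
i=5: lst[5] = (-26)-5 = -31 → [0, -5, -10, -18, -26, -31, 2, 2]
i=6: lst[6] = (-31)-2 = -33 → [0, -5, -10, -18, -26, -31, -33, 2]
i=7: lst[7] = (-33)-2 = -35 → [0, -5, -10, -18, -26, -31, -33, -35]

[0, -5, -10, -18, -26, -31, -33, -35]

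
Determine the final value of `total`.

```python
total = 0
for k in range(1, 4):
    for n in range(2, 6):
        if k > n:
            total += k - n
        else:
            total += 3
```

34

k=1,n=2: not 1>2, total = 0+3 = 3
k=1,n=3: not 1>3, total = 3+3 = 6
k=1,n=4: not 1>4, total = 6+3 = 9
k=1,n=5: not 1>5, total = 9+3 = 12
k=2,n=2: not 2>2, total = 12+3 = 15
k=2,n=3: not 2>3, total = 15+3 = 18
k=2,n=4: not 2>4, total = 18+3 = 21
k=2,n=5: not 2>5, total = 21+3 = 24
k=3,n=2: 3>2, total = 24+1 = 25
k=3,n=3: not 3>3, total = 25+3 = 28
k=3,n=4: not 3>4, total = 28+3 = 31
k=3,n=5: not 3>5, total = 31+3 = 34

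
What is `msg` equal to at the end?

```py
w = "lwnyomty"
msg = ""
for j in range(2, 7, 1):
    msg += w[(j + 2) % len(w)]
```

'omtyl'

j=2: add w[4]='o' → 'o'
j=3: add w[5]='m' → 'om'
j=4: add w[6]='t' → 'omt'
j=5: add w[7]='y' → 'omty'
j=6: add w[0]='l' → 'omtyl'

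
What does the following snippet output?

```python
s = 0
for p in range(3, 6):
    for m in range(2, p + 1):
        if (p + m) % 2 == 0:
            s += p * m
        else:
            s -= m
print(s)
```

p=3,m=2: odd sum, s = 0-2 = -2
p=3,m=3: even sum, s = (-2)+9 = 7
p=4,m=2: even sum, s = 7+8 = 15
p=4,m=3: odd sum, s = 15-3 = 12
p=4,m=4: even sum, s = 12+16 = 28
p=5,m=2: odd sum, s = 28-2 = 26
p=5,m=3: even sum, s = 26+15 = 41
p=5,m=4: odd sum, s = 41-4 = 37
p=5,m=5: even sum, s = 37+25 = 62

62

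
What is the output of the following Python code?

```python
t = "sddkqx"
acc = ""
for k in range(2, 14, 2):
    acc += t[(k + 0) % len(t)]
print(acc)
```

k=2: add t[2]='d' → 'd'
k=4: add t[4]='q' → 'dq'
k=6: add t[0]='s' → 'dqs'
k=8: add t[2]='d' → 'dqsd'
k=10: add t[4]='q' → 'dqsdq'
k=12: add t[0]='s' → 'dqsdqs'

dqsdqs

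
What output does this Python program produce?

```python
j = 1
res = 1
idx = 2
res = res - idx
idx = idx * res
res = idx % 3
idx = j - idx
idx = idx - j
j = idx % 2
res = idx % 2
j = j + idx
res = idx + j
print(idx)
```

res = 1-2 = -1
idx = 2*(-1) = -2
res = (-2)%3 = 1
idx = 1-(-2) = 3
idx = 3-1 = 2
j = 2%2 = 0
res = 2%2 = 0
j = 0+2 = 2
res = 2+2 = 4

2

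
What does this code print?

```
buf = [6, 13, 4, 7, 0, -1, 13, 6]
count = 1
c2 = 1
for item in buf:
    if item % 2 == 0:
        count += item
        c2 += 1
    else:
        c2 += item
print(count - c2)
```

item=6: even, count = 1+6 = 7; c2=2
item=13: not even; c2=15
item=4: even, count = 7+4 = 11; c2=16
item=7: not even; c2=23
item=0: even, count = 11+0 = 11; c2=24
item=-1: not even; c2=23
item=13: not even; c2=36
item=6: even, count = 11+6 = 17; c2=37
count-c2 = 17-37 = -20

-20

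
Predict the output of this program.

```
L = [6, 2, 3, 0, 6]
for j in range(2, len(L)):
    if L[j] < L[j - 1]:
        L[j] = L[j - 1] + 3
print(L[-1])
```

j=2: 3>=2, unchanged → [6, 2, 3, 0, 6]
j=3: 0<3, L[3] = 3+3 = 6 → [6, 2, 3, 6, 6]
j=4: 6>=6, unchanged → [6, 2, 3, 6, 6]

6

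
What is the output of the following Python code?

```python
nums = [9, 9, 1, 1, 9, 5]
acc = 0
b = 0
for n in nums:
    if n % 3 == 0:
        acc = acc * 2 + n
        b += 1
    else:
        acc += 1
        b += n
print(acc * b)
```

680

n=9: %3==0, acc = 0*2+9 = 9; b=1
n=9: %3==0, acc = 9*2+9 = 27; b=2
n=1: not %3==0, acc = 27+1 = 28; b=3
n=1: not %3==0, acc = 28+1 = 29; b=4
n=9: %3==0, acc = 29*2+9 = 67; b=5
n=5: not %3==0, acc = 67+1 = 68; b=10
acc*b = 68*10 = 680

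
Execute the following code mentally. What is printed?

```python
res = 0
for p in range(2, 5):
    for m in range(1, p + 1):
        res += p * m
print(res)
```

64

p=2,m=1: res = 0+2 = 2
p=2,m=2: res = 2+4 = 6
p=3,m=1: res = 6+3 = 9
p=3,m=2: res = 9+6 = 15
p=3,m=3: res = 15+9 = 24
p=4,m=1: res = 24+4 = 28
p=4,m=2: res = 28+8 = 36
p=4,m=3: res = 36+12 = 48
p=4,m=4: res = 48+16 = 64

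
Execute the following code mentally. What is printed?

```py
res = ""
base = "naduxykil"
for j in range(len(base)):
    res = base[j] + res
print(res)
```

likyxudan

j=0: prepend 'n' → 'n'
j=1: prepend 'a' → 'an'
j=2: prepend 'd' → 'dan'
j=3: prepend 'u' → 'udan'
j=4: prepend 'x' → 'xudan'
j=5: prepend 'y' → 'yxudan'
j=6: prepend 'k' → 'kyxudan'
j=7: prepend 'i' → 'ikyxudan'
j=8: prepend 'l' → 'likyxudan'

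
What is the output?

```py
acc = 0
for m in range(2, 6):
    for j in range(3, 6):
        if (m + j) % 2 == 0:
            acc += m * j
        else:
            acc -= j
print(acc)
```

m=2,j=3: odd sum, acc = 0-3 = -3
m=2,j=4: even sum, acc = (-3)+8 = 5
m=2,j=5: odd sum, acc = 5-5 = 0
m=3,j=3: even sum, acc = 0+9 = 9
m=3,j=4: odd sum, acc = 9-4 = 5
m=3,j=5: even sum, acc = 5+15 = 20
m=4,j=3: odd sum, acc = 20-3 = 17
m=4,j=4: even sum, acc = 17+16 = 33
m=4,j=5: odd sum, acc = 33-5 = 28
m=5,j=3: even sum, acc = 28+15 = 43
m=5,j=4: odd sum, acc = 43-4 = 39
m=5,j=5: even sum, acc = 39+25 = 64

64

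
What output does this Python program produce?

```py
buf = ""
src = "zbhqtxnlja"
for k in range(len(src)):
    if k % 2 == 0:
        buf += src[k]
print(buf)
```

k=0: add 'z' → 'z'
k=1: skip
k=2: add 'h' → 'zh'
k=3: skip
k=4: add 't' → 'zht'
k=5: skip
k=6: add 'n' → 'zhtn'
k=7: skip
k=8: add 'j' → 'zhtnj'
k=9: skip

zhtnj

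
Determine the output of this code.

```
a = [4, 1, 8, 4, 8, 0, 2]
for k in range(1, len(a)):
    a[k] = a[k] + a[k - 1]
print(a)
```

[4, 5, 13, 17, 25, 25, 27]

k=1: a[1] = 1+4 = 5 → [4, 5, 8, 4, 8, 0, 2]
k=2: a[2] = 8+5 = 13 → [4, 5, 13, 4, 8, 0, 2]
k=3: a[3] = 4+13 = 17 → [4, 5, 13, 17, 8, 0, 2]
k=4: a[4] = 8+17 = 25 → [4, 5, 13, 17, 25, 0, 2]
k=5: a[5] = 0+25 = 25 → [4, 5, 13, 17, 25, 25, 2]
k=6: a[6] = 2+25 = 27 → [4, 5, 13, 17, 25, 25, 27]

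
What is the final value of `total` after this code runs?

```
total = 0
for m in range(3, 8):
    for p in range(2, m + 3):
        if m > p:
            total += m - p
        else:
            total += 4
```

95

m=3,p=2: 3>2, total = 0+1 = 1
m=3,p=3: not 3>3, total = 1+4 = 5
m=3,p=4: not 3>4, total = 5+4 = 9
m=3,p=5: not 3>5, total = 9+4 = 13
m=4,p=2: 4>2, total = 13+2 = 15
m=4,p=3: 4>3, total = 15+1 = 16
m=4,p=4: not 4>4, total = 16+4 = 20
m=4,p=5: not 4>5, total = 20+4 = 24
m=4,p=6: not 4>6, total = 24+4 = 28
m=5,p=2: 5>2, total = 28+3 = 31
m=5,p=3: 5>3, total = 31+2 = 33
m=5,p=4: 5>4, total = 33+1 = 34
m=5,p=5: not 5>5, total = 34+4 = 38
m=5,p=6: not 5>6, total = 38+4 = 42
m=5,p=7: not 5>7, total = 42+4 = 46
m=6,p=2: 6>2, total = 46+4 = 50
m=6,p=3: 6>3, total = 50+3 = 53
m=6,p=4: 6>4, total = 53+2 = 55
m=6,p=5: 6>5, total = 55+1 = 56
m=6,p=6: not 6>6, total = 56+4 = 60
m=6,p=7: not 6>7, total = 60+4 = 64
m=6,p=8: not 6>8, total = 64+4 = 68
m=7,p=2: 7>2, total = 68+5 = 73
m=7,p=3: 7>3, total = 73+4 = 77
m=7,p=4: 7>4, total = 77+3 = 80
m=7,p=5: 7>5, total = 80+2 = 82
m=7,p=6: 7>6, total = 82+1 = 83
m=7,p=7: not 7>7, total = 83+4 = 87
m=7,p=8: not 7>8, total = 87+4 = 91
m=7,p=9: not 7>9, total = 91+4 = 95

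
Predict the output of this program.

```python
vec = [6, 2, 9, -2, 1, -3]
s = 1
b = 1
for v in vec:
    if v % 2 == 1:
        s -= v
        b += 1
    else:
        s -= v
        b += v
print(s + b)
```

v=6: not odd, s = 1-6 = -5; b=7
v=2: not odd, s = (-5)-2 = -7; b=9
v=9: odd, s = (-7)-9 = -16; b=10
v=-2: not odd, s = (-16)-(-2) = -14; b=8
v=1: odd, s = (-14)-1 = -15; b=9
v=-3: odd, s = (-15)-(-3) = -12; b=10
s+b = (-12)+10 = -2

-2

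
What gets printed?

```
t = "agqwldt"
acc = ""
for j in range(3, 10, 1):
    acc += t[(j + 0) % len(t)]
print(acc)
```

wldtagq

j=3: add t[3]='w' → 'w'
j=4: add t[4]='l' → 'wl'
j=5: add t[5]='d' → 'wld'
j=6: add t[6]='t' → 'wldt'
j=7: add t[0]='a' → 'wldta'
j=8: add t[1]='g' → 'wldtag'
j=9: add t[2]='q' → 'wldtagq'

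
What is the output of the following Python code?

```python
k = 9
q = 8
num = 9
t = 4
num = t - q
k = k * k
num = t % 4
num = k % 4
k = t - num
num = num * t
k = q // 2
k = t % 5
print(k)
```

num = 4-8 = -4
k = 9*9 = 81
num = 4%4 = 0
num = 81%4 = 1
k = 4-1 = 3
num = 1*4 = 4
k = 8//2 = 4
k = 4%5 = 4

4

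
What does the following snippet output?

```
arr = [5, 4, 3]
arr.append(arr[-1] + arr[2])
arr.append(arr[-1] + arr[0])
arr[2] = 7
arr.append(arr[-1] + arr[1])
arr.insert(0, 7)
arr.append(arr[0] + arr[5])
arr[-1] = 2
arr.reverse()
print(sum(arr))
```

append arr[-1]+arr[2] = 3+3 = 6 → [5, 4, 3, 6]
append arr[-1]+arr[0] = 6+5 = 11 → [5, 4, 3, 6, 11]
arr[2] = 7 → [5, 4, 7, 6, 11]
append arr[-1]+arr[1] = 11+4 = 15 → [5, 4, 7, 6, 11, 15]
insert 7 at 0 → [7, 5, 4, 7, 6, 11, 15]
append arr[0]+arr[5] = 7+11 = 18 → [7, 5, 4, 7, 6, 11, 15, 18]
arr[-1] = 2 → [7, 5, 4, 7, 6, 11, 15, 2]
reverse → [2, 15, 11, 6, 7, 4, 5, 7]
sum = 57

57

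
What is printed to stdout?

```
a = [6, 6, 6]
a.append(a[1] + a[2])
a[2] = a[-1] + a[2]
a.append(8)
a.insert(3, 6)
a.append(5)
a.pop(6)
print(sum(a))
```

56

append a[1]+a[2] = 6+6 = 12 → [6, 6, 6, 12]
a[2] = a[-1]+a[2] = 12+6 = 18 → [6, 6, 18, 12]
append 8 → [6, 6, 18, 12, 8]
insert 6 at 3 → [6, 6, 18, 6, 12, 8]
append 5 → [6, 6, 18, 6, 12, 8, 5]
pop(6) removes 5 → [6, 6, 18, 6, 12, 8]
sum = 56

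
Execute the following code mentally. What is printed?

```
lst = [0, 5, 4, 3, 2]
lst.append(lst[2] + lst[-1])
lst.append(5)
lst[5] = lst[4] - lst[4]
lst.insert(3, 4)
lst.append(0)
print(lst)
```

append lst[2]+lst[-1] = 4+2 = 6 → [0, 5, 4, 3, 2, 6]
append 5 → [0, 5, 4, 3, 2, 6, 5]
lst[5] = lst[4]-lst[4] = 2-2 = 0 → [0, 5, 4, 3, 2, 0, 5]
insert 4 at 3 → [0, 5, 4, 4, 3, 2, 0, 5]
append 0 → [0, 5, 4, 4, 3, 2, 0, 5, 0]

[0, 5, 4, 4, 3, 2, 0, 5, 0]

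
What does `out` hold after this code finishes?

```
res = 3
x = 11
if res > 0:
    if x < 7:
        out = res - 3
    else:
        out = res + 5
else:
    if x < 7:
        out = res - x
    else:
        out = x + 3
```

res=3, x=11
res > 0 is True; x < 7 is False
→ out = res + 5 = 8

8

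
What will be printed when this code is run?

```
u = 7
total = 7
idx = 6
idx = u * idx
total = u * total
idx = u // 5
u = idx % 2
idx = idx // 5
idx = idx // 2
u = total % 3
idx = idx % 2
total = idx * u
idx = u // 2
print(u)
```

idx = 7*6 = 42
total = 7*7 = 49
idx = 7//5 = 1
u = 1%2 = 1
idx = 1//5 = 0
idx = 0//2 = 0
u = 49%3 = 1
idx = 0%2 = 0
total = 0*1 = 0
idx = 1//2 = 0

1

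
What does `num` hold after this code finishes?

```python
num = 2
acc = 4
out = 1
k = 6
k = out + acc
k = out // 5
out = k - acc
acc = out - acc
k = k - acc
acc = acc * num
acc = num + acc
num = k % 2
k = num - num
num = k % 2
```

k = 1+4 = 5
k = 1//5 = 0
out = 0-4 = -4
acc = (-4)-4 = -8
k = 0-(-8) = 8
acc = (-8)*2 = -16
acc = 2+(-16) = -14
num = 8%2 = 0
k = 0-0 = 0
num = 0%2 = 0

0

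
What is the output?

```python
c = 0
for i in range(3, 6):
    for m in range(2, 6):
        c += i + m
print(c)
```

i=3,m=2: c = 0+5 = 5
i=3,m=3: c = 5+6 = 11
i=3,m=4: c = 11+7 = 18
i=3,m=5: c = 18+8 = 26
i=4,m=2: c = 26+6 = 32
i=4,m=3: c = 32+7 = 39
i=4,m=4: c = 39+8 = 47
i=4,m=5: c = 47+9 = 56
i=5,m=2: c = 56+7 = 63
i=5,m=3: c = 63+8 = 71
i=5,m=4: c = 71+9 = 80
i=5,m=5: c = 80+10 = 90

90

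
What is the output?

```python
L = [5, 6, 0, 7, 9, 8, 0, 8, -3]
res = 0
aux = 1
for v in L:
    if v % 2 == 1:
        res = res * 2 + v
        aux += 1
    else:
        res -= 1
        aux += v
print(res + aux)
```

v=5: odd, res = 0*2+5 = 5; aux=2
v=6: not odd, res = 5-1 = 4; aux=8
v=0: not odd, res = 4-1 = 3; aux=8
v=7: odd, res = 3*2+7 = 13; aux=9
v=9: odd, res = 13*2+9 = 35; aux=10
v=8: not odd, res = 35-1 = 34; aux=18
v=0: not odd, res = 34-1 = 33; aux=18
v=8: not odd, res = 33-1 = 32; aux=26
v=-3: odd, res = 32*2+(-3) = 61; aux=27
res+aux = 61+27 = 88

88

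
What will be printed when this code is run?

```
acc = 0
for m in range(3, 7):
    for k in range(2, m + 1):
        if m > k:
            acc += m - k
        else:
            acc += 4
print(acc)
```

36

m=3,k=2: 3>2, acc = 0+1 = 1
m=3,k=3: not 3>3, acc = 1+4 = 5
m=4,k=2: 4>2, acc = 5+2 = 7
m=4,k=3: 4>3, acc = 7+1 = 8
m=4,k=4: not 4>4, acc = 8+4 = 12
m=5,k=2: 5>2, acc = 12+3 = 15
m=5,k=3: 5>3, acc = 15+2 = 17
m=5,k=4: 5>4, acc = 17+1 = 18
m=5,k=5: not 5>5, acc = 18+4 = 22
m=6,k=2: 6>2, acc = 22+4 = 26
m=6,k=3: 6>3, acc = 26+3 = 29
m=6,k=4: 6>4, acc = 29+2 = 31
m=6,k=5: 6>5, acc = 31+1 = 32
m=6,k=6: not 6>6, acc = 32+4 = 36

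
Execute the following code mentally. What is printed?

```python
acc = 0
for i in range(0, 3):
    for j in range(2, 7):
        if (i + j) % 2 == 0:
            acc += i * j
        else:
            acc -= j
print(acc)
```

4

i=0,j=2: even sum, acc = 0+0 = 0
i=0,j=3: odd sum, acc = 0-3 = -3
i=0,j=4: even sum, acc = (-3)+0 = -3
i=0,j=5: odd sum, acc = (-3)-5 = -8
i=0,j=6: even sum, acc = (-8)+0 = -8
i=1,j=2: odd sum, acc = (-8)-2 = -10
i=1,j=3: even sum, acc = (-10)+3 = -7
i=1,j=4: odd sum, acc = (-7)-4 = -11
i=1,j=5: even sum, acc = (-11)+5 = -6
i=1,j=6: odd sum, acc = (-6)-6 = -12
i=2,j=2: even sum, acc = (-12)+4 = -8
i=2,j=3: odd sum, acc = (-8)-3 = -11
i=2,j=4: even sum, acc = (-11)+8 = -3
i=2,j=5: odd sum, acc = (-3)-5 = -8
i=2,j=6: even sum, acc = (-8)+12 = 4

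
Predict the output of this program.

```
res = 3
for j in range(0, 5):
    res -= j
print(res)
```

-7

j=0: res = 3-0 = 3
j=1: res = 3-1 = 2
j=2: res = 2-2 = 0
j=3: res = 0-3 = -3
j=4: res = (-3)-4 = -7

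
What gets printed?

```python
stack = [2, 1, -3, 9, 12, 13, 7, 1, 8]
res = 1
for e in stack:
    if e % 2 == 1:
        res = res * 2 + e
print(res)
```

187

e=2: not odd
e=1: odd, res = 1*2+1 = 3
e=-3: odd, res = 3*2+(-3) = 3
e=9: odd, res = 3*2+9 = 15
e=12: not odd
e=13: odd, res = 15*2+13 = 43
e=7: odd, res = 43*2+7 = 93
e=1: odd, res = 93*2+1 = 187
e=8: not odd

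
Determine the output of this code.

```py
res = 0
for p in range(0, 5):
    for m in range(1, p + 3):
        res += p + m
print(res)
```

p=0,m=1: res = 0+1 = 1
p=0,m=2: res = 1+2 = 3
p=1,m=1: res = 3+2 = 5
p=1,m=2: res = 5+3 = 8
p=1,m=3: res = 8+4 = 12
p=2,m=1: res = 12+3 = 15
p=2,m=2: res = 15+4 = 19
p=2,m=3: res = 19+5 = 24
p=2,m=4: res = 24+6 = 30
p=3,m=1: res = 30+4 = 34
p=3,m=2: res = 34+5 = 39
p=3,m=3: res = 39+6 = 45
p=3,m=4: res = 45+7 = 52
p=3,m=5: res = 52+8 = 60
p=4,m=1: res = 60+5 = 65
p=4,m=2: res = 65+6 = 71
p=4,m=3: res = 71+7 = 78
p=4,m=4: res = 78+8 = 86
p=4,m=5: res = 86+9 = 95
p=4,m=6: res = 95+10 = 105

105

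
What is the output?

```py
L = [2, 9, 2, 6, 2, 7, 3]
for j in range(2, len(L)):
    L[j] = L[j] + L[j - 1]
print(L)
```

j=2: L[2] = 2+9 = 11 → [2, 9, 11, 6, 2, 7, 3]
j=3: L[3] = 6+11 = 17 → [2, 9, 11, 17, 2, 7, 3]
j=4: L[4] = 2+17 = 19 → [2, 9, 11, 17, 19, 7, 3]
j=5: L[5] = 7+19 = 26 → [2, 9, 11, 17, 19, 26, 3]
j=6: L[6] = 3+26 = 29 → [2, 9, 11, 17, 19, 26, 29]

[2, 9, 11, 17, 19, 26, 29]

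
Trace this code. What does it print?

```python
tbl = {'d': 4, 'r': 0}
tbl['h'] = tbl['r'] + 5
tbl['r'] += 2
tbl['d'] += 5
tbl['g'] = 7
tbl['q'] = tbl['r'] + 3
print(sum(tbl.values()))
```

28

tbl['h'] = tbl['r']+5 = 5 → {'d': 4, 'r': 0, 'h': 5}
tbl['r'] = 0+2 = 2 → {'d': 4, 'r': 2, 'h': 5}
tbl['d'] = 4+5 = 9 → {'d': 9, 'r': 2, 'h': 5}
tbl['g'] = 7 → {'d': 9, 'r': 2, 'h': 5, 'g': 7}
tbl['q'] = tbl['r']+3 = 5 → {'d': 9, 'r': 2, 'h': 5, 'g': 7, 'q': 5}
sum of values = 28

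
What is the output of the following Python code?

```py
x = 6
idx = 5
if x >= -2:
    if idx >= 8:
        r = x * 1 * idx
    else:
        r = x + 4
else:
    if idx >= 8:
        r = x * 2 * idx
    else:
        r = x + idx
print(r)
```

x=6, idx=5
x >= -2 is True; idx >= 8 is False
→ r = x + 4 = 10

10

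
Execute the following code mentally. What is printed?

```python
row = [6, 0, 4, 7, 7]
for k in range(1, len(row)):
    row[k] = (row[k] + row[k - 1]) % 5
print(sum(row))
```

k=1: row[1] = (0+6)%5 = 1 → [6, 1, 4, 7, 7]
k=2: row[2] = (4+1)%5 = 0 → [6, 1, 0, 7, 7]
k=3: row[3] = (7+0)%5 = 2 → [6, 1, 0, 2, 7]
k=4: row[4] = (7+2)%5 = 4 → [6, 1, 0, 2, 4]
sum = 13

13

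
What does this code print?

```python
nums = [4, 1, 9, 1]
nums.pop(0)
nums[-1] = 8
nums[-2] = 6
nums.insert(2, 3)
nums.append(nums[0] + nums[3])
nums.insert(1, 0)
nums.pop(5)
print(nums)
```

pop(0) removes 4 → [1, 9, 1]
nums[-1] = 8 → [1, 9, 8]
nums[-2] = 6 → [1, 6, 8]
insert 3 at 2 → [1, 6, 3, 8]
append nums[0]+nums[3] = 1+8 = 9 → [1, 6, 3, 8, 9]
insert 0 at 1 → [1, 0, 6, 3, 8, 9]
pop(5) removes 9 → [1, 0, 6, 3, 8]

[1, 0, 6, 3, 8]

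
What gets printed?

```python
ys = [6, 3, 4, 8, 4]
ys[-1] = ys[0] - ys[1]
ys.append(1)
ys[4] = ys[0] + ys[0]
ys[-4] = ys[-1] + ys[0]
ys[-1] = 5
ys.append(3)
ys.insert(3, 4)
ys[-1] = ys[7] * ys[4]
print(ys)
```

ys[-1] = ys[0]-ys[1] = 6-3 = 3 → [6, 3, 4, 8, 3]
append 1 → [6, 3, 4, 8, 3, 1]
ys[4] = ys[0]+ys[0] = 6+6 = 12 → [6, 3, 4, 8, 12, 1]
ys[-4] = ys[-1]+ys[0] = 1+6 = 7 → [6, 3, 7, 8, 12, 1]
ys[-1] = 5 → [6, 3, 7, 8, 12, 5]
append 3 → [6, 3, 7, 8, 12, 5, 3]
insert 4 at 3 → [6, 3, 7, 4, 8, 12, 5, 3]
ys[-1] = ys[7]*ys[4] = 3*8 = 24 → [6, 3, 7, 4, 8, 12, 5, 24]

[6, 3, 7, 4, 8, 12, 5, 24]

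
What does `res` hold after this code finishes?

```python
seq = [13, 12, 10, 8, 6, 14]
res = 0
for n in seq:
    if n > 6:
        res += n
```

n=13: >6, res = 0+13 = 13
n=12: >6, res = 13+12 = 25
n=10: >6, res = 25+10 = 35
n=8: >6, res = 35+8 = 43
n=6: not >6
n=14: >6, res = 43+14 = 57

57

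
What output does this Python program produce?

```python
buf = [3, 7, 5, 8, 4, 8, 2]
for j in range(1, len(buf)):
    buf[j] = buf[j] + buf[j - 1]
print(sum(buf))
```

j=1: buf[1] = 7+3 = 10 → [3, 10, 5, 8, 4, 8, 2]
j=2: buf[2] = 5+10 = 15 → [3, 10, 15, 8, 4, 8, 2]
j=3: buf[3] = 8+15 = 23 → [3, 10, 15, 23, 4, 8, 2]
j=4: buf[4] = 4+23 = 27 → [3, 10, 15, 23, 27, 8, 2]
j=5: buf[5] = 8+27 = 35 → [3, 10, 15, 23, 27, 35, 2]
j=6: buf[6] = 2+35 = 37 → [3, 10, 15, 23, 27, 35, 37]
sum = 150

150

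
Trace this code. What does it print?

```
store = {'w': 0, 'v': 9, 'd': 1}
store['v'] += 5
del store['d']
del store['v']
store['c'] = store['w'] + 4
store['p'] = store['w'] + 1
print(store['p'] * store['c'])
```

store['v'] = 9+5 = 14 → {'w': 0, 'v': 14, 'd': 1}
del 'd' → {'w': 0, 'v': 14}
del 'v' → {'w': 0}
store['c'] = store['w']+4 = 4 → {'w': 0, 'c': 4}
store['p'] = store['w']+1 = 1 → {'w': 0, 'c': 4, 'p': 1}
store['p']*store['c'] = 1*4 = 4

4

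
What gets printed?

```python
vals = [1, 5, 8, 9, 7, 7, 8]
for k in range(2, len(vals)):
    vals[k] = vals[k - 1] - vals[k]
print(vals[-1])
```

-34

k=2: vals[2] = 5-8 = -3 → [1, 5, -3, 9, 7, 7, 8]
k=3: vals[3] = (-3)-9 = -12 → [1, 5, -3, -12, 7, 7, 8]
k=4: vals[4] = (-12)-7 = -19 → [1, 5, -3, -12, -19, 7, 8]
k=5: vals[5] = (-19)-7 = -26 → [1, 5, -3, -12, -19, -26, 8]
k=6: vals[6] = (-26)-8 = -34 → [1, 5, -3, -12, -19, -26, -34]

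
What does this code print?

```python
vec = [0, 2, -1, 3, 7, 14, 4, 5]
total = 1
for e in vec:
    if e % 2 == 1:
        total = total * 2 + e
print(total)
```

e=0: not odd
e=2: not odd
e=-1: odd, total = 1*2+(-1) = 1
e=3: odd, total = 1*2+3 = 5
e=7: odd, total = 5*2+7 = 17
e=14: not odd
e=4: not odd
e=5: odd, total = 17*2+5 = 39

39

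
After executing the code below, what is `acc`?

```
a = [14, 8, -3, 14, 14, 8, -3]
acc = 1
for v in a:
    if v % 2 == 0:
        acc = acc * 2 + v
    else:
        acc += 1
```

v=14: even, acc = 1*2+14 = 16
v=8: even, acc = 16*2+8 = 40
v=-3: not even, acc = 40+1 = 41
v=14: even, acc = 41*2+14 = 96
v=14: even, acc = 96*2+14 = 206
v=8: even, acc = 206*2+8 = 420
v=-3: not even, acc = 420+1 = 421

421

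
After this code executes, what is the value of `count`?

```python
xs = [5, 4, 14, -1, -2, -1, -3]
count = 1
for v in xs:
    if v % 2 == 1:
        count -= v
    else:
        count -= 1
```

v=5: odd, count = 1-5 = -4
v=4: not odd, count = (-4)-1 = -5
v=14: not odd, count = (-5)-1 = -6
v=-1: odd, count = (-6)-(-1) = -5
v=-2: not odd, count = (-5)-1 = -6
v=-1: odd, count = (-6)-(-1) = -5
v=-3: odd, count = (-5)-(-3) = -2

-2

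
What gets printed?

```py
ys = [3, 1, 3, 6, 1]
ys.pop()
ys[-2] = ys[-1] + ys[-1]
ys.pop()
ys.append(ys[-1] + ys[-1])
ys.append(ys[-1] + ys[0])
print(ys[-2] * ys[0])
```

pop() removes 1 → [3, 1, 3, 6]
ys[-2] = ys[-1]+ys[-1] = 6+6 = 12 → [3, 1, 12, 6]
pop() removes 6 → [3, 1, 12]
append ys[-1]+ys[-1] = 12+12 = 24 → [3, 1, 12, 24]
append ys[-1]+ys[0] = 24+3 = 27 → [3, 1, 12, 24, 27]
ys[-2]*ys[0] = 24*3 = 72

72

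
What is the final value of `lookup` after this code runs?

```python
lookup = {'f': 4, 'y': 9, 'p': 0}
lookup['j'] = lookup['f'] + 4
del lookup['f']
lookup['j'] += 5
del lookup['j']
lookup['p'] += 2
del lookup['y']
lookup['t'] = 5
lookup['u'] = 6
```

lookup['j'] = lookup['f']+4 = 8 → {'f': 4, 'y': 9, 'p': 0, 'j': 8}
del 'f' → {'y': 9, 'p': 0, 'j': 8}
lookup['j'] = 8+5 = 13 → {'y': 9, 'p': 0, 'j': 13}
del 'j' → {'y': 9, 'p': 0}
lookup['p'] = 0+2 = 2 → {'y': 9, 'p': 2}
del 'y' → {'p': 2}
lookup['t'] = 5 → {'p': 2, 't': 5}
lookup['u'] = 6 → {'p': 2, 't': 5, 'u': 6}

{'p': 2, 't': 5, 'u': 6}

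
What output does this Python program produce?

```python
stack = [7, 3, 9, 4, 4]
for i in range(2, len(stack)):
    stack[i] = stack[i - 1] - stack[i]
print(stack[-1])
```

i=2: stack[2] = 3-9 = -6 → [7, 3, -6, 4, 4]
i=3: stack[3] = (-6)-4 = -10 → [7, 3, -6, -10, 4]
i=4: stack[4] = (-10)-4 = -14 → [7, 3, -6, -10, -14]

-14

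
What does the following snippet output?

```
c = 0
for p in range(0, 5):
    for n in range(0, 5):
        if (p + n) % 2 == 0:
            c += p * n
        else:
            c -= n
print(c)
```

p=0,n=0: even sum, c = 0+0 = 0
p=0,n=1: odd sum, c = 0-1 = -1
p=0,n=2: even sum, c = (-1)+0 = -1
p=0,n=3: odd sum, c = (-1)-3 = -4
p=0,n=4: even sum, c = (-4)+0 = -4
p=1,n=0: odd sum, c = (-4)-0 = -4
p=1,n=1: even sum, c = (-4)+1 = -3
p=1,n=2: odd sum, c = (-3)-2 = -5
p=1,n=3: even sum, c = (-5)+3 = -2
p=1,n=4: odd sum, c = (-2)-4 = -6
p=2,n=0: even sum, c = (-6)+0 = -6
p=2,n=1: odd sum, c = (-6)-1 = -7
p=2,n=2: even sum, c = (-7)+4 = -3
p=2,n=3: odd sum, c = (-3)-3 = -6
p=2,n=4: even sum, c = (-6)+8 = 2
p=3,n=0: odd sum, c = 2-0 = 2
p=3,n=1: even sum, c = 2+3 = 5
p=3,n=2: odd sum, c = 5-2 = 3
p=3,n=3: even sum, c = 3+9 = 12
p=3,n=4: odd sum, c = 12-4 = 8
p=4,n=0: even sum, c = 8+0 = 8
p=4,n=1: odd sum, c = 8-1 = 7
p=4,n=2: even sum, c = 7+8 = 15
p=4,n=3: odd sum, c = 15-3 = 12
p=4,n=4: even sum, c = 12+16 = 28

28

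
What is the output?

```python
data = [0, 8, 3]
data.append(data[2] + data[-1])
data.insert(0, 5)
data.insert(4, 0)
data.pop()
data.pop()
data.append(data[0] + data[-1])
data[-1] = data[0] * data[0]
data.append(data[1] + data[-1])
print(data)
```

append data[2]+data[-1] = 3+3 = 6 → [0, 8, 3, 6]
insert 5 at 0 → [5, 0, 8, 3, 6]
insert 0 at 4 → [5, 0, 8, 3, 0, 6]
pop() removes 6 → [5, 0, 8, 3, 0]
pop() removes 0 → [5, 0, 8, 3]
append data[0]+data[-1] = 5+3 = 8 → [5, 0, 8, 3, 8]
data[-1] = data[0]*data[0] = 5*5 = 25 → [5, 0, 8, 3, 25]
append data[1]+data[-1] = 0+25 = 25 → [5, 0, 8, 3, 25, 25]

[5, 0, 8, 3, 25, 25]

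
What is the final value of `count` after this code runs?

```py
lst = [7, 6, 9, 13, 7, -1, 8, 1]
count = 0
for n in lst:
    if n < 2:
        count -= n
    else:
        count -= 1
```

-6

n=7: not <2, count = 0-1 = -1
n=6: not <2, count = (-1)-1 = -2
n=9: not <2, count = (-2)-1 = -3
n=13: not <2, count = (-3)-1 = -4
n=7: not <2, count = (-4)-1 = -5
n=-1: <2, count = (-5)-(-1) = -4
n=8: not <2, count = (-4)-1 = -5
n=1: <2, count = (-5)-1 = -6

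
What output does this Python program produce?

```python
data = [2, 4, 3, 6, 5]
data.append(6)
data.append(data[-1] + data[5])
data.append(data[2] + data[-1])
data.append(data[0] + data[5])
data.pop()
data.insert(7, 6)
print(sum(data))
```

append 6 → [2, 4, 3, 6, 5, 6]
append data[-1]+data[5] = 6+6 = 12 → [2, 4, 3, 6, 5, 6, 12]
append data[2]+data[-1] = 3+12 = 15 → [2, 4, 3, 6, 5, 6, 12, 15]
append data[0]+data[5] = 2+6 = 8 → [2, 4, 3, 6, 5, 6, 12, 15, 8]
pop() removes 8 → [2, 4, 3, 6, 5, 6, 12, 15]
insert 6 at 7 → [2, 4, 3, 6, 5, 6, 12, 6, 15]
sum = 59

59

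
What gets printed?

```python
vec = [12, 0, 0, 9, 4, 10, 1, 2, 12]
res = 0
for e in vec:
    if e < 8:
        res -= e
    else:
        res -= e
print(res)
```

e=12: not <8, res = 0-12 = -12
e=0: <8, res = (-12)-0 = -12
e=0: <8, res = (-12)-0 = -12
e=9: not <8, res = (-12)-9 = -21
e=4: <8, res = (-21)-4 = -25
e=10: not <8, res = (-25)-10 = -35
e=1: <8, res = (-35)-1 = -36
e=2: <8, res = (-36)-2 = -38
e=12: not <8, res = (-38)-12 = -50

-50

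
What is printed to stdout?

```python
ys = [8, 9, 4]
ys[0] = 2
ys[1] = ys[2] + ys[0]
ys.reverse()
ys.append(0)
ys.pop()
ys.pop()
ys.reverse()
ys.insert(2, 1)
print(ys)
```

ys[0] = 2 → [2, 9, 4]
ys[1] = ys[2]+ys[0] = 4+2 = 6 → [2, 6, 4]
reverse → [4, 6, 2]
append 0 → [4, 6, 2, 0]
pop() removes 0 → [4, 6, 2]
pop() removes 2 → [4, 6]
reverse → [6, 4]
insert 1 at 2 → [6, 4, 1]

[6, 4, 1]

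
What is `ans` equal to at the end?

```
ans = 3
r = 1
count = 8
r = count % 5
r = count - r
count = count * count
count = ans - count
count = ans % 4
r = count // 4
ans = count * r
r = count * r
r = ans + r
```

r = 8%5 = 3
r = 8-3 = 5
count = 8*8 = 64
count = 3-64 = -61
count = 3%4 = 3
r = 3//4 = 0
ans = 3*0 = 0
r = 3*0 = 0
r = 0+0 = 0

0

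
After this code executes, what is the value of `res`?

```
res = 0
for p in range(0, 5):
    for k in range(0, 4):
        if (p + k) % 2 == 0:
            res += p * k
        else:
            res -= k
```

p=0,k=0: even sum, res = 0+0 = 0
p=0,k=1: odd sum, res = 0-1 = -1
p=0,k=2: even sum, res = (-1)+0 = -1
p=0,k=3: odd sum, res = (-1)-3 = -4
p=1,k=0: odd sum, res = (-4)-0 = -4
p=1,k=1: even sum, res = (-4)+1 = -3
p=1,k=2: odd sum, res = (-3)-2 = -5
p=1,k=3: even sum, res = (-5)+3 = -2
p=2,k=0: even sum, res = (-2)+0 = -2
p=2,k=1: odd sum, res = (-2)-1 = -3
p=2,k=2: even sum, res = (-3)+4 = 1
p=2,k=3: odd sum, res = 1-3 = -2
p=3,k=0: odd sum, res = (-2)-0 = -2
p=3,k=1: even sum, res = (-2)+3 = 1
p=3,k=2: odd sum, res = 1-2 = -1
p=3,k=3: even sum, res = (-1)+9 = 8
p=4,k=0: even sum, res = 8+0 = 8
p=4,k=1: odd sum, res = 8-1 = 7
p=4,k=2: even sum, res = 7+8 = 15
p=4,k=3: odd sum, res = 15-3 = 12

12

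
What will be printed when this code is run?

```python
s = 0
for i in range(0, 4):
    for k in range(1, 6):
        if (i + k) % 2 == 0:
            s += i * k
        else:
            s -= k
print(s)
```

18

i=0,k=1: odd sum, s = 0-1 = -1
i=0,k=2: even sum, s = (-1)+0 = -1
i=0,k=3: odd sum, s = (-1)-3 = -4
i=0,k=4: even sum, s = (-4)+0 = -4
i=0,k=5: odd sum, s = (-4)-5 = -9
i=1,k=1: even sum, s = (-9)+1 = -8
i=1,k=2: odd sum, s = (-8)-2 = -10
i=1,k=3: even sum, s = (-10)+3 = -7
i=1,k=4: odd sum, s = (-7)-4 = -11
i=1,k=5: even sum, s = (-11)+5 = -6
i=2,k=1: odd sum, s = (-6)-1 = -7
i=2,k=2: even sum, s = (-7)+4 = -3
i=2,k=3: odd sum, s = (-3)-3 = -6
i=2,k=4: even sum, s = (-6)+8 = 2
i=2,k=5: odd sum, s = 2-5 = -3
i=3,k=1: even sum, s = (-3)+3 = 0
i=3,k=2: odd sum, s = 0-2 = -2
i=3,k=3: even sum, s = (-2)+9 = 7
i=3,k=4: odd sum, s = 7-4 = 3
i=3,k=5: even sum, s = 3+15 = 18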